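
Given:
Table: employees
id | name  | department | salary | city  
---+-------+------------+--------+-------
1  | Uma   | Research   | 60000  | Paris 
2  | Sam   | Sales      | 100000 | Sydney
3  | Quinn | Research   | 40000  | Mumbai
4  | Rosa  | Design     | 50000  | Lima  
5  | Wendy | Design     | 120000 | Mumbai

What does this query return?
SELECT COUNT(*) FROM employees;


COUNT(*) counts all rows

5


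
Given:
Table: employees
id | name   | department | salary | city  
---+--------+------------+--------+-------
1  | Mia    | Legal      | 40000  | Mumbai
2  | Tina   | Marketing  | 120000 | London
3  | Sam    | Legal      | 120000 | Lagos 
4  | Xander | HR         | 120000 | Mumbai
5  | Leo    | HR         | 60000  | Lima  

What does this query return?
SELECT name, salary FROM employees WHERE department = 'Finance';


Filtering: department = 'Finance'
Matching rows: 0

Empty result set (0 rows)


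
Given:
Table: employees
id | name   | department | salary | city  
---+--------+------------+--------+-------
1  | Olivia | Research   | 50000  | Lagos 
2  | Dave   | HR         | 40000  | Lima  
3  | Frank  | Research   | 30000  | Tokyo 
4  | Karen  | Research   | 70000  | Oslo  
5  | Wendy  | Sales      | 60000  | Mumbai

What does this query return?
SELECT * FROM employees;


SELECT * returns all 5 rows with all columns

5 rows:
1, Olivia, Research, 50000, Lagos
2, Dave, HR, 40000, Lima
3, Frank, Research, 30000, Tokyo
4, Karen, Research, 70000, Oslo
5, Wendy, Sales, 60000, Mumbai


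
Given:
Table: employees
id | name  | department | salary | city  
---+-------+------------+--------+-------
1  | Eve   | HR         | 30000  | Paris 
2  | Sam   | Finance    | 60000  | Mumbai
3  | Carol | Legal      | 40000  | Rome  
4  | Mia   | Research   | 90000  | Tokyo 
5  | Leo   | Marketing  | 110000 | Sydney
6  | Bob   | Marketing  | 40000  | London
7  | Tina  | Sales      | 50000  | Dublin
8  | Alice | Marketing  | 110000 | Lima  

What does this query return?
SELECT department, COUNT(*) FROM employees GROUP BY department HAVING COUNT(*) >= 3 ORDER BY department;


Groups with count >= 3:
  Marketing: 3 -> PASS
  Finance: 1 -> filtered out
  HR: 1 -> filtered out
  Legal: 1 -> filtered out
  Research: 1 -> filtered out
  Sales: 1 -> filtered out


1 groups:
Marketing, 3


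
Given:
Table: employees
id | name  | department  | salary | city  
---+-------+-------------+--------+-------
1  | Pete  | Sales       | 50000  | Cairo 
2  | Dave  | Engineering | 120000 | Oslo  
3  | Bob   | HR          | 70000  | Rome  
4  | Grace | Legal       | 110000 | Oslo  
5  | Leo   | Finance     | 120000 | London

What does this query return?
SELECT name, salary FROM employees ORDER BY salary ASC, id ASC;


Sorting by salary ASC, then id ASC for ties

5 rows:
Pete, 50000
Bob, 70000
Grace, 110000
Dave, 120000
Leo, 120000


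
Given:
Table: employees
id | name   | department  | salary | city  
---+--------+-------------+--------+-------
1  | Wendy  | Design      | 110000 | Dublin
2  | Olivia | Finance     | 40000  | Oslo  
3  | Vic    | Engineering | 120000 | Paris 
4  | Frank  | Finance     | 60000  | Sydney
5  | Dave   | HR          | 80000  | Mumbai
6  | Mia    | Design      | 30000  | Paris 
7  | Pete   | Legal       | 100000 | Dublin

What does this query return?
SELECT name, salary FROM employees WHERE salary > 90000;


Filtering: salary > 90000
Matching: 3 rows

3 rows:
Wendy, 110000
Vic, 120000
Pete, 100000


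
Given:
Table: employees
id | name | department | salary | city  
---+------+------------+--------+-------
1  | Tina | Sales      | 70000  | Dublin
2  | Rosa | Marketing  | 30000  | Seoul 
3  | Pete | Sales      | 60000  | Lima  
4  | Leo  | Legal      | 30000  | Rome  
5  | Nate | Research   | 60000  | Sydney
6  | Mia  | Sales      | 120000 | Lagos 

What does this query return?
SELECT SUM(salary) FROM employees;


SUM(salary) = 70000 + 30000 + 60000 + 30000 + 60000 + 120000 = 370000

370000


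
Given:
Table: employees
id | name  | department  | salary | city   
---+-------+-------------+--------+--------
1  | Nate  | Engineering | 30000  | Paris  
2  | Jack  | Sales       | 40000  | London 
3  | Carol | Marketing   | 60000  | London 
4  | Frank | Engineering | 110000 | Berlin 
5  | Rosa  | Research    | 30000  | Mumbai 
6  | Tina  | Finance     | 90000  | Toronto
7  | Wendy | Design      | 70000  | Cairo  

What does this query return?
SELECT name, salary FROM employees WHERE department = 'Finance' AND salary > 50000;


Filtering: department = 'Finance' AND salary > 50000
Matching: 1 rows

1 rows:
Tina, 90000


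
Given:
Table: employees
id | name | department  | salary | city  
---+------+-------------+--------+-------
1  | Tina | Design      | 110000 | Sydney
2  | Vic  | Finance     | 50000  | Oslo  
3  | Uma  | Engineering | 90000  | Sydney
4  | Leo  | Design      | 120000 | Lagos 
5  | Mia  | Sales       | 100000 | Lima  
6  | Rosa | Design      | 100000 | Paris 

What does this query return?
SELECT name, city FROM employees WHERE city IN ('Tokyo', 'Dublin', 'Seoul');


Filtering: city IN ('Tokyo', 'Dublin', 'Seoul')
Matching: 0 rows

Empty result set (0 rows)


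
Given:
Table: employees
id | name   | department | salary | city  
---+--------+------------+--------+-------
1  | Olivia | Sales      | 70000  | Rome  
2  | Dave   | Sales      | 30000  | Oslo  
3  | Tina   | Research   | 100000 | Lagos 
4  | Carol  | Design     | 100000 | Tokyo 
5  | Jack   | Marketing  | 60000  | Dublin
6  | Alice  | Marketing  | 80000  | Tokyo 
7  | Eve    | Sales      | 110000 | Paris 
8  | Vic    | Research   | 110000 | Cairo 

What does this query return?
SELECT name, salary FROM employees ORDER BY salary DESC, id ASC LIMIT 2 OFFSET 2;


Sort by salary DESC (id ASC tiebreak), then skip 2 and take 2
Rows 3 through 4

2 rows:
Tina, 100000
Carol, 100000


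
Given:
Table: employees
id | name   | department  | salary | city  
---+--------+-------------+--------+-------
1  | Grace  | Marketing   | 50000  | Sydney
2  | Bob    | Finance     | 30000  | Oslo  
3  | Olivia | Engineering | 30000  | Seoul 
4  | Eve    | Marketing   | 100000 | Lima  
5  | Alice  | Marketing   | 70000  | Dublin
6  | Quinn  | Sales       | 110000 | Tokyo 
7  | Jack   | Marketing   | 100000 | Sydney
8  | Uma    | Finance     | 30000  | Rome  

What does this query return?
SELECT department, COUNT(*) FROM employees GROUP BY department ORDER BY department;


Assigning each row to its department group:
  Grace -> Marketing
  Bob -> Finance
  Olivia -> Engineering
  Eve -> Marketing
  Alice -> Marketing
  Quinn -> Sales
  Jack -> Marketing
  Uma -> Finance


4 groups:
Engineering, 1
Finance, 2
Marketing, 4
Sales, 1


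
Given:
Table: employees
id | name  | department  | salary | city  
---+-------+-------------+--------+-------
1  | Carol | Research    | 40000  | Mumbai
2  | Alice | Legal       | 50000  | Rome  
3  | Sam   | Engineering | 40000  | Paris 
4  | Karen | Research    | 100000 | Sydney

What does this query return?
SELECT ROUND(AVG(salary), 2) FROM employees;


SUM(salary) = 230000
COUNT = 4
ROUND(AVG, 2) = ROUND(230000 / 4, 2) = 57500.0

57500.0


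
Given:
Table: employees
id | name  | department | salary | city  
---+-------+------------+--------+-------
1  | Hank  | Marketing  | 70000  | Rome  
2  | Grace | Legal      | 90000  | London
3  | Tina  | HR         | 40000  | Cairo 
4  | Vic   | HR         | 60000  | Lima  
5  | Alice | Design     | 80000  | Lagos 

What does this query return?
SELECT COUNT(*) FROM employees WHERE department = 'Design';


Counting rows where department = 'Design'
  Alice -> MATCH


1


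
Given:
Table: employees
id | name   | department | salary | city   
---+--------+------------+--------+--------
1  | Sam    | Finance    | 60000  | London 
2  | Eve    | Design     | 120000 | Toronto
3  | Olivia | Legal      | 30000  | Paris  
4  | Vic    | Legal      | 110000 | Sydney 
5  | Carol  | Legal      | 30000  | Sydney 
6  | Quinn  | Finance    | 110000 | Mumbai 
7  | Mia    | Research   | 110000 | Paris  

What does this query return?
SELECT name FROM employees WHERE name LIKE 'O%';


LIKE 'O%' matches names starting with 'O'
Matching: 1

1 rows:
Olivia


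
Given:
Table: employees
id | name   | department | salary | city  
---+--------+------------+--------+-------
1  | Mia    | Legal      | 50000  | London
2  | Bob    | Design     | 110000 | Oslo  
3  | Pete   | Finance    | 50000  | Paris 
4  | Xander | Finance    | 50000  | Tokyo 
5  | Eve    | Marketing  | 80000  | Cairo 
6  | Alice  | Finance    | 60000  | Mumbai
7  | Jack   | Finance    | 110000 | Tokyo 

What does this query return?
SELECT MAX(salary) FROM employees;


Salaries: 50000, 110000, 50000, 50000, 80000, 60000, 110000
MAX = 110000

110000


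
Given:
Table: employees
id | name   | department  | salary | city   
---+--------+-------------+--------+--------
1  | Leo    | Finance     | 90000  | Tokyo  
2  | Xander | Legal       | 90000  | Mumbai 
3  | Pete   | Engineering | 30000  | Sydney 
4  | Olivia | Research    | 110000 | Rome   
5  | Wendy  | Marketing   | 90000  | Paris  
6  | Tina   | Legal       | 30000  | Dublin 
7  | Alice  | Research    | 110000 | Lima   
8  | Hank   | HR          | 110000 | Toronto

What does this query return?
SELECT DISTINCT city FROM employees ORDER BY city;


All 'city' values (row order): Tokyo, Mumbai, Sydney, Rome, Paris, Dublin, Lima, Toronto
Removing duplicates leaves 8 unique value(s).

8 values:
Dublin
Lima
Mumbai
Paris
Rome
Sydney
Tokyo
Toronto


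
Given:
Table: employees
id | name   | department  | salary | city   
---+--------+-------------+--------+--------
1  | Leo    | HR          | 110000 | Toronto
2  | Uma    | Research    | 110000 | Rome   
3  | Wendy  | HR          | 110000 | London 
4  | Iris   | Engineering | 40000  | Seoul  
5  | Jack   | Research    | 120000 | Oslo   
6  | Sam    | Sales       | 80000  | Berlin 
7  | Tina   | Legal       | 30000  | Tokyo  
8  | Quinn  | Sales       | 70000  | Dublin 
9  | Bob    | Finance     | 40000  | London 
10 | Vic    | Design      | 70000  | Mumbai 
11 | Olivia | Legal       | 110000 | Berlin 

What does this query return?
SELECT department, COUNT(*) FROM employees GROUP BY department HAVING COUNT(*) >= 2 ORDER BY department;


Groups with count >= 2:
  HR: 2 -> PASS
  Legal: 2 -> PASS
  Research: 2 -> PASS
  Sales: 2 -> PASS
  Design: 1 -> filtered out
  Engineering: 1 -> filtered out
  Finance: 1 -> filtered out


4 groups:
HR, 2
Legal, 2
Research, 2
Sales, 2


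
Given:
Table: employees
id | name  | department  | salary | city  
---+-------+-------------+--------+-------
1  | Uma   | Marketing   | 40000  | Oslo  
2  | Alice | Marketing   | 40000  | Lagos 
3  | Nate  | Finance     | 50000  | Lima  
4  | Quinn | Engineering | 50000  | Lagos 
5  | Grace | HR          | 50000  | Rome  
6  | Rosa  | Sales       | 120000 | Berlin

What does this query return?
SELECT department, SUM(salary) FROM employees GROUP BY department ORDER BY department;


Summing salary within each department:
  Engineering: 50000 = 50000
  Finance: 50000 = 50000
  HR: 50000 = 50000
  Marketing: 40000 + 40000 = 80000
  Sales: 120000 = 120000


5 groups:
Engineering, 50000
Finance, 50000
HR, 50000
Marketing, 80000
Sales, 120000


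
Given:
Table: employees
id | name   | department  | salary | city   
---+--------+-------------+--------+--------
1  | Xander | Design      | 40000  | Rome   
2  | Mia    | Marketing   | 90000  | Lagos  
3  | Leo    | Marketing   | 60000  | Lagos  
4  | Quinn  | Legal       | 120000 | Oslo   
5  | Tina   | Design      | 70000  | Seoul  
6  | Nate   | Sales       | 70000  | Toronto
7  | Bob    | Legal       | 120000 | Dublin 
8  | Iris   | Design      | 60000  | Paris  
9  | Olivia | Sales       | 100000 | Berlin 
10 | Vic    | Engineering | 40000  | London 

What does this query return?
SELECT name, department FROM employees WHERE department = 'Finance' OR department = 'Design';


Filtering: department = 'Finance' OR 'Design'
Matching: 3 rows

3 rows:
Xander, Design
Tina, Design
Iris, Design


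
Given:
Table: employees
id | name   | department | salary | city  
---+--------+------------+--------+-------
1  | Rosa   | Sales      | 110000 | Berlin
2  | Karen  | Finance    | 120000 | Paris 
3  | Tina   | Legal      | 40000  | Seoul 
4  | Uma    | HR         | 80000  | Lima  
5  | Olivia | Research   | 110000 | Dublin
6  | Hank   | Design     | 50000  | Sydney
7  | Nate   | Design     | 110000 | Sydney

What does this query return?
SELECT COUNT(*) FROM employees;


COUNT(*) counts all rows

7


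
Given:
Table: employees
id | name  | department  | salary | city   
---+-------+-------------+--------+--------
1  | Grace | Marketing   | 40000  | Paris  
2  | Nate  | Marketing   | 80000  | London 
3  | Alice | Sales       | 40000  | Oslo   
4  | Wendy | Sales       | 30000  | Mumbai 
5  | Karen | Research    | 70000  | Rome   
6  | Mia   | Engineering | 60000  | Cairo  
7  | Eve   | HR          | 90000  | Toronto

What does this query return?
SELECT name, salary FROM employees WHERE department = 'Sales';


Filtering: department = 'Sales'
Matching rows: 2

2 rows:
Alice, 40000
Wendy, 30000


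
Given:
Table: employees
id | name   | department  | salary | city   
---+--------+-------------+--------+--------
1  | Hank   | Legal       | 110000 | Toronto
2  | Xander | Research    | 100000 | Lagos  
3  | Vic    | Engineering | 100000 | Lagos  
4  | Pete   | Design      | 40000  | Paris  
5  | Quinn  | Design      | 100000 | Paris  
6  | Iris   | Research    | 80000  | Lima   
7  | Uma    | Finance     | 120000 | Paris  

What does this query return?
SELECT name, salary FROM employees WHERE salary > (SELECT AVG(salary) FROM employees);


Subquery: AVG(salary) = 92857.14
Filtering: salary > 92857.14
  Hank (110000) -> MATCH
  Xander (100000) -> MATCH
  Vic (100000) -> MATCH
  Quinn (100000) -> MATCH
  Uma (120000) -> MATCH


5 rows:
Hank, 110000
Xander, 100000
Vic, 100000
Quinn, 100000
Uma, 120000


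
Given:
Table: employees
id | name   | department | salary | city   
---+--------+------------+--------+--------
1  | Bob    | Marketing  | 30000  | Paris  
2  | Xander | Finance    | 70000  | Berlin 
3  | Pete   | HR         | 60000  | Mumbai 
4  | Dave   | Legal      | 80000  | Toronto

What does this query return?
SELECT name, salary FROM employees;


Projecting columns: name, salary

4 rows:
Bob, 30000
Xander, 70000
Pete, 60000
Dave, 80000


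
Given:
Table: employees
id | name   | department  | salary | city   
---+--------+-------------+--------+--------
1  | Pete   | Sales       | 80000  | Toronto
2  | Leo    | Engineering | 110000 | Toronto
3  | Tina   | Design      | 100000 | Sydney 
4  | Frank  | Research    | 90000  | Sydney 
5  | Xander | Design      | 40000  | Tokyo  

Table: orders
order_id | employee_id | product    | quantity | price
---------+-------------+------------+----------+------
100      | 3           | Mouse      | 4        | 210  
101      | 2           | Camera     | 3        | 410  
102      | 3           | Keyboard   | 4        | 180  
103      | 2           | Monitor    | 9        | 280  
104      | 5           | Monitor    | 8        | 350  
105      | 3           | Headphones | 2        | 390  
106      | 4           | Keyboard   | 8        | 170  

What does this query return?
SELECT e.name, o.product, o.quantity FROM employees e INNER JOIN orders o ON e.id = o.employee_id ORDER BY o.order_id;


Joining employees.id = orders.employee_id:
  employee Tina (id=3) -> order Mouse
  employee Leo (id=2) -> order Camera
  employee Tina (id=3) -> order Keyboard
  employee Leo (id=2) -> order Monitor
  employee Xander (id=5) -> order Monitor
  employee Tina (id=3) -> order Headphones
  employee Frank (id=4) -> order Keyboard


7 rows:
Tina, Mouse, 4
Leo, Camera, 3
Tina, Keyboard, 4
Leo, Monitor, 9
Xander, Monitor, 8
Tina, Headphones, 2
Frank, Keyboard, 8


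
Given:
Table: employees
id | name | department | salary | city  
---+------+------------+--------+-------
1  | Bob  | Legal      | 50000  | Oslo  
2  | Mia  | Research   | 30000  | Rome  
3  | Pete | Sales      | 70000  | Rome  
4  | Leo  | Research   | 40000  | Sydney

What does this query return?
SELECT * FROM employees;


SELECT * returns all 4 rows with all columns

4 rows:
1, Bob, Legal, 50000, Oslo
2, Mia, Research, 30000, Rome
3, Pete, Sales, 70000, Rome
4, Leo, Research, 40000, Sydney


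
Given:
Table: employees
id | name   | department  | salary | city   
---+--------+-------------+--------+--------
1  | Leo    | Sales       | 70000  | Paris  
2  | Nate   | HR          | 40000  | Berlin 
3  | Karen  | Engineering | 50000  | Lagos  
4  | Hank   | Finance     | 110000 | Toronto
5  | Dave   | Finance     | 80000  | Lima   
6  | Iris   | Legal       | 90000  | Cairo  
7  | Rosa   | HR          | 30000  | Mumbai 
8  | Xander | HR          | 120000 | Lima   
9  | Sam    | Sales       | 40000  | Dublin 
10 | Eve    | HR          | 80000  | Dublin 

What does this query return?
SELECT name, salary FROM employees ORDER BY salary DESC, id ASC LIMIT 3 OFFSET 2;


Sort by salary DESC (id ASC tiebreak), then skip 2 and take 3
Rows 3 through 5

3 rows:
Iris, 90000
Dave, 80000
Eve, 80000


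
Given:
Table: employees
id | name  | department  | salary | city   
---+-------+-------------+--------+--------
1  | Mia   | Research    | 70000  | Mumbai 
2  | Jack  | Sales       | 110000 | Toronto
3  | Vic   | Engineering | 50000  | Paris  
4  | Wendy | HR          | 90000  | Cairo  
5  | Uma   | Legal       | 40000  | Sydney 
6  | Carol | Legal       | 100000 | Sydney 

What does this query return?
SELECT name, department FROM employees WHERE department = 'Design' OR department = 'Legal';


Filtering: department = 'Design' OR 'Legal'
Matching: 2 rows

2 rows:
Uma, Legal
Carol, Legal


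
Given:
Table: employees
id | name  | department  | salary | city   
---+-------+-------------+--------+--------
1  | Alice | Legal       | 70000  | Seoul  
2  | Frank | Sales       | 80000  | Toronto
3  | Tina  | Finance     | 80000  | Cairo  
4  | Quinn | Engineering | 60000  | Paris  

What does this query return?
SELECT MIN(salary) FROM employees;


Salaries: 70000, 80000, 80000, 60000
MIN = 60000

60000


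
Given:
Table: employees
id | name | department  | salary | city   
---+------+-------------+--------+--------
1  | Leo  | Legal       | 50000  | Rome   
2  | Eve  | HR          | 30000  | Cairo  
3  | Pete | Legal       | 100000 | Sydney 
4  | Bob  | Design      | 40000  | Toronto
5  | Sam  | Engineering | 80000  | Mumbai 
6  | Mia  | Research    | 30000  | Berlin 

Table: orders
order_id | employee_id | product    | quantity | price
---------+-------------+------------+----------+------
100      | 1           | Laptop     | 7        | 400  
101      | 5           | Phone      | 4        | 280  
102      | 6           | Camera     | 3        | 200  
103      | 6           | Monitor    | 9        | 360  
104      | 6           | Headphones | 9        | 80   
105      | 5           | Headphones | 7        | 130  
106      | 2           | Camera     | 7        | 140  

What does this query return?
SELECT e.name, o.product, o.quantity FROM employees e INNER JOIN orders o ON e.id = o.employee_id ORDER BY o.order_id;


Joining employees.id = orders.employee_id:
  employee Leo (id=1) -> order Laptop
  employee Sam (id=5) -> order Phone
  employee Mia (id=6) -> order Camera
  employee Mia (id=6) -> order Monitor
  employee Mia (id=6) -> order Headphones
  employee Sam (id=5) -> order Headphones
  employee Eve (id=2) -> order Camera


7 rows:
Leo, Laptop, 7
Sam, Phone, 4
Mia, Camera, 3
Mia, Monitor, 9
Mia, Headphones, 9
Sam, Headphones, 7
Eve, Camera, 7


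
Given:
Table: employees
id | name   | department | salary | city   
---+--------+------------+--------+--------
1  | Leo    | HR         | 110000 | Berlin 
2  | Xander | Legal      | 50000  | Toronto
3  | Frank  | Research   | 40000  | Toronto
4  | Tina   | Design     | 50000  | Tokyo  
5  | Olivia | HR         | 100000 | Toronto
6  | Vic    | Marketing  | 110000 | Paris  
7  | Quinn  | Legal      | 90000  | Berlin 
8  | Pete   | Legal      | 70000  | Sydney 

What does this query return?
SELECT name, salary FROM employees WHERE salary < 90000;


Filtering: salary < 90000
Matching: 4 rows

4 rows:
Xander, 50000
Frank, 40000
Tina, 50000
Pete, 70000


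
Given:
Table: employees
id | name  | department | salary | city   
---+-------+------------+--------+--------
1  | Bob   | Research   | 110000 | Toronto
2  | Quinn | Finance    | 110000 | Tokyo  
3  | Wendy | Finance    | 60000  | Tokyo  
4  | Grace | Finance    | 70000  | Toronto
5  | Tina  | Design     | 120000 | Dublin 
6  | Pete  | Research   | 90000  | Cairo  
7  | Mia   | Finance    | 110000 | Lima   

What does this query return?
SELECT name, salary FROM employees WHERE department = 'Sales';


Filtering: department = 'Sales'
Matching rows: 0

Empty result set (0 rows)


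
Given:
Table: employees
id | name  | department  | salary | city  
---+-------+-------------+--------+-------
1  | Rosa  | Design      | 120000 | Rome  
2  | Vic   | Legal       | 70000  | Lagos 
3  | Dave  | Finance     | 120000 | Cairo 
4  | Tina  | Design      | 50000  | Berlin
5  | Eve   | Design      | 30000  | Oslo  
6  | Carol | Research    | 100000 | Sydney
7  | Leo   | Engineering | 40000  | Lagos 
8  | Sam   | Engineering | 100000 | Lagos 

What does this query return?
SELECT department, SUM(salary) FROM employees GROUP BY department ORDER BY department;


Summing salary within each department:
  Design: 120000 + 50000 + 30000 = 200000
  Engineering: 40000 + 100000 = 140000
  Finance: 120000 = 120000
  Legal: 70000 = 70000
  Research: 100000 = 100000


5 groups:
Design, 200000
Engineering, 140000
Finance, 120000
Legal, 70000
Research, 100000


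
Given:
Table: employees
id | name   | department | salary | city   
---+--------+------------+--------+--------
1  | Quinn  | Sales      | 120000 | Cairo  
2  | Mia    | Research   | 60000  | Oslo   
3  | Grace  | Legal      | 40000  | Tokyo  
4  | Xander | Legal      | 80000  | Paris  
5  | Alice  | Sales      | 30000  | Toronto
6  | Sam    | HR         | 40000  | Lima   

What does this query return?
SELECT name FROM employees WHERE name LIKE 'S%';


LIKE 'S%' matches names starting with 'S'
Matching: 1

1 rows:
Sam


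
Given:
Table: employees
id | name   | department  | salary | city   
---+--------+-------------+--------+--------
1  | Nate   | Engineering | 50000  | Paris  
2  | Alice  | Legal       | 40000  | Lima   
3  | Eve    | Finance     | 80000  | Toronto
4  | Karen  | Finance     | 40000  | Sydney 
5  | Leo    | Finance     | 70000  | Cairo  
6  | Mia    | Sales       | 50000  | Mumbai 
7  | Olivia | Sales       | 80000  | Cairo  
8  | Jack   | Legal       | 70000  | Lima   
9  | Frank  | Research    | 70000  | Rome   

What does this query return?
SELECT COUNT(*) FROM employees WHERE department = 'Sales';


Counting rows where department = 'Sales'
  Mia -> MATCH
  Olivia -> MATCH


2


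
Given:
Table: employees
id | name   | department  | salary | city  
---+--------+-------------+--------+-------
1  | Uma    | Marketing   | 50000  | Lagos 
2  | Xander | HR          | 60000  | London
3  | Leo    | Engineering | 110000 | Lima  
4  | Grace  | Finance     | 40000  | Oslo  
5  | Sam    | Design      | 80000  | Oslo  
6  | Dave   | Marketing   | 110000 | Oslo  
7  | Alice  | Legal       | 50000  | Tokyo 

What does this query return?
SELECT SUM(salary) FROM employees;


SUM(salary) = 50000 + 60000 + 110000 + 40000 + 80000 + 110000 + 50000 = 500000

500000


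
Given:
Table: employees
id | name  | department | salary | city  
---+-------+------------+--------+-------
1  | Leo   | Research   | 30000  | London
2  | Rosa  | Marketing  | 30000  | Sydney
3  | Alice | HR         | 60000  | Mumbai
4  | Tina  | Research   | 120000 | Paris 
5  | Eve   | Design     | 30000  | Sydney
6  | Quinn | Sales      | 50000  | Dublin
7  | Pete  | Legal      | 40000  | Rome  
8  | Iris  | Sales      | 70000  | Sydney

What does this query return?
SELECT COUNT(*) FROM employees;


COUNT(*) counts all rows

8


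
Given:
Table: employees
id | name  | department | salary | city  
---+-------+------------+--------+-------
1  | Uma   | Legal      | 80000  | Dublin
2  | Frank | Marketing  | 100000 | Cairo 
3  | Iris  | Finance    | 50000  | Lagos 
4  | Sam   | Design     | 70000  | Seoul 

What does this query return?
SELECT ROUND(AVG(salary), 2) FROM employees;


SUM(salary) = 300000
COUNT = 4
ROUND(AVG, 2) = ROUND(300000 / 4, 2) = 75000.0

75000.0


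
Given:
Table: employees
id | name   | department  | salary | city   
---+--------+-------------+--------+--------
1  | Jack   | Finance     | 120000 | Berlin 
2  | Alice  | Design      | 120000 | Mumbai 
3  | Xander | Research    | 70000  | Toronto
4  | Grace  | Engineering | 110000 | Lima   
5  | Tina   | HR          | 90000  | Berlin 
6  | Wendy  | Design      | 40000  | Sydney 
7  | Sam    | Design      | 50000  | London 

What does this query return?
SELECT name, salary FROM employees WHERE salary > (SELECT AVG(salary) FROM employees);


Subquery: AVG(salary) = 85714.29
Filtering: salary > 85714.29
  Jack (120000) -> MATCH
  Alice (120000) -> MATCH
  Grace (110000) -> MATCH
  Tina (90000) -> MATCH


4 rows:
Jack, 120000
Alice, 120000
Grace, 110000
Tina, 90000


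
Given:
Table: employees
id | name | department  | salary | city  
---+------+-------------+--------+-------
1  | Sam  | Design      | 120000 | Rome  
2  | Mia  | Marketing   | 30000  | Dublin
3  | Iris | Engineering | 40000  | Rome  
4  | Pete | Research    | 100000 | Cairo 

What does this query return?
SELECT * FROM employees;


SELECT * returns all 4 rows with all columns

4 rows:
1, Sam, Design, 120000, Rome
2, Mia, Marketing, 30000, Dublin
3, Iris, Engineering, 40000, Rome
4, Pete, Research, 100000, Cairo


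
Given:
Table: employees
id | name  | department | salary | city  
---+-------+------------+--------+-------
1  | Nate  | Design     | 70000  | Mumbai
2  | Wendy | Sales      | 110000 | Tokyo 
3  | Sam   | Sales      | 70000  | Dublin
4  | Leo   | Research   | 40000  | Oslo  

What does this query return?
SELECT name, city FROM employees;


Projecting columns: name, city

4 rows:
Nate, Mumbai
Wendy, Tokyo
Sam, Dublin
Leo, Oslo


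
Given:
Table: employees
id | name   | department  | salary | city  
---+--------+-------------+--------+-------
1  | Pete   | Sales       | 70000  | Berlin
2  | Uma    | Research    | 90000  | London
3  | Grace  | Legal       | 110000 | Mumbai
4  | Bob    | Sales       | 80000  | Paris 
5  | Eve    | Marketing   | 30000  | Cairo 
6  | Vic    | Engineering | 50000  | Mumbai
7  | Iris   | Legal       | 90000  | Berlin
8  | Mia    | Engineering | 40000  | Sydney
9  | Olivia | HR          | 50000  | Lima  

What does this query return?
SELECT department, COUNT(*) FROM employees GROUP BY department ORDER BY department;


Assigning each row to its department group:
  Pete -> Sales
  Uma -> Research
  Grace -> Legal
  Bob -> Sales
  Eve -> Marketing
  Vic -> Engineering
  Iris -> Legal
  Mia -> Engineering
  Olivia -> HR


6 groups:
Engineering, 2
HR, 1
Legal, 2
Marketing, 1
Research, 1
Sales, 2


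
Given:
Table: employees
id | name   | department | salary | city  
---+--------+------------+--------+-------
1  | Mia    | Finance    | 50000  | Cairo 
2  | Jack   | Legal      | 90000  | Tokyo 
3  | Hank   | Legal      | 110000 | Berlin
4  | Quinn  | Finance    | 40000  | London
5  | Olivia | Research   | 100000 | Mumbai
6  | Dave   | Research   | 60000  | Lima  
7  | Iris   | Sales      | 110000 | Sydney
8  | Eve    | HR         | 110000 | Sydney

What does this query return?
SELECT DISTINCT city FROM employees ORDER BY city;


All 'city' values (row order): Cairo, Tokyo, Berlin, London, Mumbai, Lima, Sydney, Sydney
Removing duplicates leaves 7 unique value(s).

7 values:
Berlin
Cairo
Lima
London
Mumbai
Sydney
Tokyo


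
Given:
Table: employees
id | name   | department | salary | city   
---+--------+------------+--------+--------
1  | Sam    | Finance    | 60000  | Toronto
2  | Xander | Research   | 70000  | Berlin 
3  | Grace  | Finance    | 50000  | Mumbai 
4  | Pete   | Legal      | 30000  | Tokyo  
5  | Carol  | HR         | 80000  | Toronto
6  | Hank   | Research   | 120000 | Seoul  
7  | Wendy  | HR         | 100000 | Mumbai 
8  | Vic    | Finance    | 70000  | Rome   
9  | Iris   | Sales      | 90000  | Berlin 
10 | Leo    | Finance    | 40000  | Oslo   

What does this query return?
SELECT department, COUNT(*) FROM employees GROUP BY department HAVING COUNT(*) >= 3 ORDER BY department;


Groups with count >= 3:
  Finance: 4 -> PASS
  HR: 2 -> filtered out
  Legal: 1 -> filtered out
  Research: 2 -> filtered out
  Sales: 1 -> filtered out


1 groups:
Finance, 4


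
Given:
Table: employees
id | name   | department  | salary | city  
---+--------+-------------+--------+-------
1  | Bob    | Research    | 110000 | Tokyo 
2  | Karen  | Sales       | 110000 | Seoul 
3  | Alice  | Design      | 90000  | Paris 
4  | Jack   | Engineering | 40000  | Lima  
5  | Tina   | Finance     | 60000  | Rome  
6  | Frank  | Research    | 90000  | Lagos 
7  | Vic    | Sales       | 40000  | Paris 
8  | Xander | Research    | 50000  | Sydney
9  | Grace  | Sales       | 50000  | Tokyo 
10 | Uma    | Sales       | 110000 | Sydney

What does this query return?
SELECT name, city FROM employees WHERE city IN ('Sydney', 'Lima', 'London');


Filtering: city IN ('Sydney', 'Lima', 'London')
Matching: 3 rows

3 rows:
Jack, Lima
Xander, Sydney
Uma, Sydney


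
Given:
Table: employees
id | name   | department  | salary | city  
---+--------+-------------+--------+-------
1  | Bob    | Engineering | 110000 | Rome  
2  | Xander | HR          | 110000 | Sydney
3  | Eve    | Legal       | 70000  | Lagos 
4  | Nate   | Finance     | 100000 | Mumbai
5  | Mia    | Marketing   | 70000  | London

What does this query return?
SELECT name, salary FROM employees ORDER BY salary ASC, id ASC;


Sorting by salary ASC, then id ASC for ties

5 rows:
Eve, 70000
Mia, 70000
Nate, 100000
Bob, 110000
Xander, 110000


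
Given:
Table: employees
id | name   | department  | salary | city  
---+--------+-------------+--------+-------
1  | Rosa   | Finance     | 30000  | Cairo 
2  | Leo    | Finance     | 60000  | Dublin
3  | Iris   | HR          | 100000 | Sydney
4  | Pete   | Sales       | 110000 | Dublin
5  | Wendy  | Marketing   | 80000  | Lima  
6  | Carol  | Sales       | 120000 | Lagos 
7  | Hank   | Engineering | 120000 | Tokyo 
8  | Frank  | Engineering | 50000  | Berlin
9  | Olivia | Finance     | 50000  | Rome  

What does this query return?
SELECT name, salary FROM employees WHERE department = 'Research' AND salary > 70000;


Filtering: department = 'Research' AND salary > 70000
Matching: 0 rows

Empty result set (0 rows)


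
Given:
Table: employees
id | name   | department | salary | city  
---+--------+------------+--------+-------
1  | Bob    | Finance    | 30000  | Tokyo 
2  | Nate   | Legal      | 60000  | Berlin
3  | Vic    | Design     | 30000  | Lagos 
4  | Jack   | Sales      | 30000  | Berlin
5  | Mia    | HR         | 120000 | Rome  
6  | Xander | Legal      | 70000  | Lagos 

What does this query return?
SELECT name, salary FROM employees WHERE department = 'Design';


Filtering: department = 'Design'
Matching rows: 1

1 rows:
Vic, 30000


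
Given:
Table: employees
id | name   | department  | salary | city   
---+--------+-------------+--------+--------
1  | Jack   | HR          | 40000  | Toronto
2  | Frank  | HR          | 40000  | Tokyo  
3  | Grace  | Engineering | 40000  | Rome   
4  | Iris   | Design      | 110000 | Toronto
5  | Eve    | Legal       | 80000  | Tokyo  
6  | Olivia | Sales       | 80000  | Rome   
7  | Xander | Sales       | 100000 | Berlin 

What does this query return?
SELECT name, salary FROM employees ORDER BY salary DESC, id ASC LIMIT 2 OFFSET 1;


Sort by salary DESC (id ASC tiebreak), then skip 1 and take 2
Rows 2 through 3

2 rows:
Xander, 100000
Eve, 80000


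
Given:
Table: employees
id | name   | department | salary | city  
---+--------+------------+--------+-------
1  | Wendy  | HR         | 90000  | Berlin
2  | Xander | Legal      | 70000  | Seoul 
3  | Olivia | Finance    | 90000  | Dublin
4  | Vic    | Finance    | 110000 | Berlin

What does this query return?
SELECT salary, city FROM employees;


Projecting columns: salary, city

4 rows:
90000, Berlin
70000, Seoul
90000, Dublin
110000, Berlin


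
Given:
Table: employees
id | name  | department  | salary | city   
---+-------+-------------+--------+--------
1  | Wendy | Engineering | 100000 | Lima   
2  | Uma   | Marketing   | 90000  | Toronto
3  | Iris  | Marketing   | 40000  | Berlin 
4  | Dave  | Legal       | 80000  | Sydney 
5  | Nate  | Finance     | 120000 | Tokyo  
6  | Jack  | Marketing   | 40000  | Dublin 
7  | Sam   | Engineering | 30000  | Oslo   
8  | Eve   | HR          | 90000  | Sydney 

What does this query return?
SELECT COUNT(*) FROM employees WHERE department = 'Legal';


Counting rows where department = 'Legal'
  Dave -> MATCH


1


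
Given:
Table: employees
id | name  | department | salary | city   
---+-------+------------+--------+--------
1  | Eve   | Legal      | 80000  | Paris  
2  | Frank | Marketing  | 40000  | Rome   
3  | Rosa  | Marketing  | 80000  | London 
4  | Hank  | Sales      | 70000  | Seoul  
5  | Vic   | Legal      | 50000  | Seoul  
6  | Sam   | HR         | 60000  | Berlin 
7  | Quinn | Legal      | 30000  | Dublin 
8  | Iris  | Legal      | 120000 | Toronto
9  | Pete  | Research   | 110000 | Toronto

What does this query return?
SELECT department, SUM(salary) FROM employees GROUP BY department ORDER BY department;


Summing salary within each department:
  HR: 60000 = 60000
  Legal: 80000 + 50000 + 30000 + 120000 = 280000
  Marketing: 40000 + 80000 = 120000
  Research: 110000 = 110000
  Sales: 70000 = 70000


5 groups:
HR, 60000
Legal, 280000
Marketing, 120000
Research, 110000
Sales, 70000


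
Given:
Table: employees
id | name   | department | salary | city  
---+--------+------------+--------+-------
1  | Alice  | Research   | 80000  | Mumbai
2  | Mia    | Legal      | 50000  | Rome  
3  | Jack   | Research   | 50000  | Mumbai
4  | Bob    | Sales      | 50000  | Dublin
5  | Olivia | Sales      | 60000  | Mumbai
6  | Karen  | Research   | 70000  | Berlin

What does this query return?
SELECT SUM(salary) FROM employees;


SUM(salary) = 80000 + 50000 + 50000 + 50000 + 60000 + 70000 = 360000

360000


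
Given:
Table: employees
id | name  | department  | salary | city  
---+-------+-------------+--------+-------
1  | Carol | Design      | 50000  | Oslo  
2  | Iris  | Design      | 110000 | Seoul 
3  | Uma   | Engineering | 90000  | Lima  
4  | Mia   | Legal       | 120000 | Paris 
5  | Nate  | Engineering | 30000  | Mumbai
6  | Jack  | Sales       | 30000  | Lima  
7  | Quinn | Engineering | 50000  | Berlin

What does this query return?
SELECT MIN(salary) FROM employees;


Salaries: 50000, 110000, 90000, 120000, 30000, 30000, 50000
MIN = 30000

30000


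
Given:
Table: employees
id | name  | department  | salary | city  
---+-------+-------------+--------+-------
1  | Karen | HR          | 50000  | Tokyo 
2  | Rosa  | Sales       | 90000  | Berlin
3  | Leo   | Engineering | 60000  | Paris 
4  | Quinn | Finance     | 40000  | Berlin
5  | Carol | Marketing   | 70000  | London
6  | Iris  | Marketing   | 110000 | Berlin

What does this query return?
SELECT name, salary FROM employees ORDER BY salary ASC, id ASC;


Sorting by salary ASC, then id ASC for ties

6 rows:
Quinn, 40000
Karen, 50000
Leo, 60000
Carol, 70000
Rosa, 90000
Iris, 110000


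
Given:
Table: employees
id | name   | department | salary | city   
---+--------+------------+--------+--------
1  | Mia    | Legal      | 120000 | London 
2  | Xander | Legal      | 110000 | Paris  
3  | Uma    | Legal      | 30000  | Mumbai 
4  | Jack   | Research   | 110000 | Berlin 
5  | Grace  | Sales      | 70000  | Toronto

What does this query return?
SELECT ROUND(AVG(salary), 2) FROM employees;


SUM(salary) = 440000
COUNT = 5
ROUND(AVG, 2) = ROUND(440000 / 5, 2) = 88000.0

88000.0


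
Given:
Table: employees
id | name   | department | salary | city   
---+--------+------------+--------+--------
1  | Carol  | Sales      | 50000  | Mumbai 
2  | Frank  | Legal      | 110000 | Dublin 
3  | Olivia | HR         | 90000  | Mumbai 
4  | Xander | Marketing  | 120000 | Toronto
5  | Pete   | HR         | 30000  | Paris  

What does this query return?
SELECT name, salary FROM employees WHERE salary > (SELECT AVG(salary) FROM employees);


Subquery: AVG(salary) = 80000.0
Filtering: salary > 80000.0
  Frank (110000) -> MATCH
  Olivia (90000) -> MATCH
  Xander (120000) -> MATCH


3 rows:
Frank, 110000
Olivia, 90000
Xander, 120000


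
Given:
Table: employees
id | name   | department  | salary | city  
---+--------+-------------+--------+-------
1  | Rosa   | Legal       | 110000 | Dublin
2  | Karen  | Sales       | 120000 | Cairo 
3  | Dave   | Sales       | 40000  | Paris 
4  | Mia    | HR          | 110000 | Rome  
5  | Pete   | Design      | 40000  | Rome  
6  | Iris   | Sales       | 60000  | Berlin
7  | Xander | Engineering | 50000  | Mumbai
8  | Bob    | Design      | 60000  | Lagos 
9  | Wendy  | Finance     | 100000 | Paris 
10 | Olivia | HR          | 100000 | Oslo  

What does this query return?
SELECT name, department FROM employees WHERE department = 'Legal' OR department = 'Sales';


Filtering: department = 'Legal' OR 'Sales'
Matching: 4 rows

4 rows:
Rosa, Legal
Karen, Sales
Dave, Sales
Iris, Sales


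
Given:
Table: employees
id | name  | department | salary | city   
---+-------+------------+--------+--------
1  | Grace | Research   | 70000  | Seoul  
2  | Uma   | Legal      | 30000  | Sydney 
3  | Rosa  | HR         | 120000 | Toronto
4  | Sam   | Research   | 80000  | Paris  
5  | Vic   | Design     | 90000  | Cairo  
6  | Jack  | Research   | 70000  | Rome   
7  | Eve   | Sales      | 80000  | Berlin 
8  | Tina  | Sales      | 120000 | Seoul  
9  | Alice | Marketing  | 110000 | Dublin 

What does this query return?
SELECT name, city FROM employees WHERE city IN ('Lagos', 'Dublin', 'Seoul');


Filtering: city IN ('Lagos', 'Dublin', 'Seoul')
Matching: 3 rows

3 rows:
Grace, Seoul
Tina, Seoul
Alice, Dublin


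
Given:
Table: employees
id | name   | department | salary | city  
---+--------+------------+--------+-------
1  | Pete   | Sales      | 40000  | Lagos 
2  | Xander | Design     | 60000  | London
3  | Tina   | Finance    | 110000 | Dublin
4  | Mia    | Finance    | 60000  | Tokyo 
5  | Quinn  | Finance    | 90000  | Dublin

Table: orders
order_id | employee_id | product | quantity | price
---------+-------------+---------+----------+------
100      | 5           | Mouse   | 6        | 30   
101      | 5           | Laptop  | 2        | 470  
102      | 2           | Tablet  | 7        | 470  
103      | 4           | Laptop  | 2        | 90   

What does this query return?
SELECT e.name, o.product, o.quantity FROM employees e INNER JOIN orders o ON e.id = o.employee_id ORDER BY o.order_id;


Joining employees.id = orders.employee_id:
  employee Quinn (id=5) -> order Mouse
  employee Quinn (id=5) -> order Laptop
  employee Xander (id=2) -> order Tablet
  employee Mia (id=4) -> order Laptop


4 rows:
Quinn, Mouse, 6
Quinn, Laptop, 2
Xander, Tablet, 7
Mia, Laptop, 2


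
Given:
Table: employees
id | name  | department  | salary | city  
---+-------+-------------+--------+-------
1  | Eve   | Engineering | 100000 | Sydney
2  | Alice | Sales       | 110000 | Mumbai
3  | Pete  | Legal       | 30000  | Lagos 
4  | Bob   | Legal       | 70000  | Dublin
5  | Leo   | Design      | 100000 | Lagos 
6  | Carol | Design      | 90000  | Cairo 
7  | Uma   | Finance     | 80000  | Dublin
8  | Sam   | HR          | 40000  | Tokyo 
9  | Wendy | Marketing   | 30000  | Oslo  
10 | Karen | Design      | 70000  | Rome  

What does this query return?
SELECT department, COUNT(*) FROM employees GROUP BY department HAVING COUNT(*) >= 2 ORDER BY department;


Groups with count >= 2:
  Design: 3 -> PASS
  Legal: 2 -> PASS
  Engineering: 1 -> filtered out
  Finance: 1 -> filtered out
  HR: 1 -> filtered out
  Marketing: 1 -> filtered out
  Sales: 1 -> filtered out


2 groups:
Design, 3
Legal, 2
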